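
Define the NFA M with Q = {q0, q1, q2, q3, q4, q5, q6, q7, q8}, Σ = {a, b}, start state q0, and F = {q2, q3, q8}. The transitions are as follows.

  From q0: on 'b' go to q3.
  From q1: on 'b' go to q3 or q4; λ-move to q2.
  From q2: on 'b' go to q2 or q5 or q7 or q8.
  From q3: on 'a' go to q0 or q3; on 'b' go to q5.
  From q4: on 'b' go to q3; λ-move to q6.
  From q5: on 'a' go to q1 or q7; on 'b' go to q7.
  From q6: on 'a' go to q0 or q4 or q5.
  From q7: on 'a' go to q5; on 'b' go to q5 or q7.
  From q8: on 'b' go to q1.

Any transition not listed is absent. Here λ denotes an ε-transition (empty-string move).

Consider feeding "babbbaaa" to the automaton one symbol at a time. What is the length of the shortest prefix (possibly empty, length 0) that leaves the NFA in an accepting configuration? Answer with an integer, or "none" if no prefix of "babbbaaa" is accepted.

1

Start in {q0}.
Read 'b': q0→{q3}; now {q3}.
None of the earlier sets intersect F, but {q3} does.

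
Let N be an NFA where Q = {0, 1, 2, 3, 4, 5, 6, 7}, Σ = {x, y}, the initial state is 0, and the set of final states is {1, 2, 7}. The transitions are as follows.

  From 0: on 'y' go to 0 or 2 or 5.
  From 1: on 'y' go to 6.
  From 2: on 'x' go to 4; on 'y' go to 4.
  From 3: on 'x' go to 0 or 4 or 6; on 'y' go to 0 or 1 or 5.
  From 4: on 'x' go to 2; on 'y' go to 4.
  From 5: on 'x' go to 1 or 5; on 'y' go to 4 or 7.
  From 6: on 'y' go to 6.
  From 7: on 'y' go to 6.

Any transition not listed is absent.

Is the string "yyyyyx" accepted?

Yes

Start in {0}.
Read 'y': 0→{0, 2, 5}; now {0, 2, 5}.
Read 'y': 0→{0, 2, 5}, 2→{4}, 5→{4, 7}; now {0, 2, 4, 5, 7}.
Read 'y': 0→{0, 2, 5}, 2→{4}, 4→{4}, 5→{4, 7}, 7→{6}; now {0, 2, 4, 5, 6, 7}.
Read 'y': 0→{0, 2, 5}, 2→{4}, 4→{4}, 5→{4, 7}, 6→{6}, 7→{6}; now {0, 2, 4, 5, 6, 7}.
Read 'y': 0→{0, 2, 5}, 2→{4}, 4→{4}, 5→{4, 7}, 6→{6}, 7→{6}; now {0, 2, 4, 5, 6, 7}.
Read 'x': 0→∅, 2→{4}, 4→{2}, 5→{1, 5}, 6→∅, 7→∅; now {1, 2, 4, 5}.
The final set {1, 2, 4, 5} contains the accepting states 1, 2.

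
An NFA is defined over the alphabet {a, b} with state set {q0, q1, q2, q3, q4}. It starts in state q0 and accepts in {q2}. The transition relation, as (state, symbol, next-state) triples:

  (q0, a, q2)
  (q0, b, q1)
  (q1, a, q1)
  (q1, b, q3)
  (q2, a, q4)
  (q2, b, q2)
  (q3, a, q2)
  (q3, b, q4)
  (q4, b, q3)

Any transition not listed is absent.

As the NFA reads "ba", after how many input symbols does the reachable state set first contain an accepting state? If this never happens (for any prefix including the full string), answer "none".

Start in {q0}.
Read 'b': {q0} → {q1}.
Read 'a': {q1} → {q1}.
No reachable set along the way intersects F.

none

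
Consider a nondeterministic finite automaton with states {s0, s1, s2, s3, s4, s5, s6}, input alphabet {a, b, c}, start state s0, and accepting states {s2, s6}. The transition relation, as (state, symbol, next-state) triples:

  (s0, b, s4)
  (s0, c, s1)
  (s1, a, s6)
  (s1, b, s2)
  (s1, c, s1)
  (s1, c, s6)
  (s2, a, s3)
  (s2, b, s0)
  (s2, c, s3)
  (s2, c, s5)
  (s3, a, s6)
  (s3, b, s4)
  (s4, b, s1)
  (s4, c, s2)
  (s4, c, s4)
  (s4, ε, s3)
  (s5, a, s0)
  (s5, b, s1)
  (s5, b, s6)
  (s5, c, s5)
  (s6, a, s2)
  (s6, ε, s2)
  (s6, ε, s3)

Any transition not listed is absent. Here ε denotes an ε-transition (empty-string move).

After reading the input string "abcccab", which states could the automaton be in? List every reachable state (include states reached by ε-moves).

∅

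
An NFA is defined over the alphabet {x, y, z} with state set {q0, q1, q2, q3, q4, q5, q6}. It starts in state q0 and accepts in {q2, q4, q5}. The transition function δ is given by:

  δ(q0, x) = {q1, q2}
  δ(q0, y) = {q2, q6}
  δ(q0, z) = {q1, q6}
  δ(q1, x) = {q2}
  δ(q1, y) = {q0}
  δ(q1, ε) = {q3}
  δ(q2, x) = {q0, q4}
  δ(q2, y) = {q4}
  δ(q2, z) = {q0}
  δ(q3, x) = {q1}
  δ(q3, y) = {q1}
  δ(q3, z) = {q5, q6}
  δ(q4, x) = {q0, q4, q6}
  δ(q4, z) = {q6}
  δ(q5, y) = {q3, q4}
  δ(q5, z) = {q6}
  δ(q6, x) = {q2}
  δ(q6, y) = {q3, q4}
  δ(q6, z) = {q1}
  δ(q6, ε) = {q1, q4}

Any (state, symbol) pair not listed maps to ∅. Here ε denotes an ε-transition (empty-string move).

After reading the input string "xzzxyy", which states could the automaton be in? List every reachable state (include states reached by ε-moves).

Start in {q0}.
Read 'x': q0→{q1, q2}; union {q1, q2}; ε-closure = {q1, q2, q3}.
Read 'z': q1→∅, q2→{q0}, q3→{q5, q6}; union {q0, q5, q6}; ε-closure = {q0, q1, q3, q4, q5, q6}.
Read 'z': q0→{q1, q6}, q1→∅, q3→{q5, q6}, q4→{q6}, q5→{q6}, q6→{q1}; union {q1, q5, q6}; ε-closure = {q1, q3, q4, q5, q6}.
Read 'x': q1→{q2}, q3→{q1}, q4→{q0, q4, q6}, q5→∅, q6→{q2}; union {q0, q1, q2, q4, q6}; ε-closure = {q0, q1, q2, q3, q4, q6}.
Read 'y': q0→{q2, q6}, q1→{q0}, q2→{q4}, q3→{q1}, q4→∅, q6→{q3, q4}; now {q0, q1, q2, q3, q4, q6}.
Read 'y': q0→{q2, q6}, q1→{q0}, q2→{q4}, q3→{q1}, q4→∅, q6→{q3, q4}; now {q0, q1, q2, q3, q4, q6}.

{q0, q1, q2, q3, q4, q6}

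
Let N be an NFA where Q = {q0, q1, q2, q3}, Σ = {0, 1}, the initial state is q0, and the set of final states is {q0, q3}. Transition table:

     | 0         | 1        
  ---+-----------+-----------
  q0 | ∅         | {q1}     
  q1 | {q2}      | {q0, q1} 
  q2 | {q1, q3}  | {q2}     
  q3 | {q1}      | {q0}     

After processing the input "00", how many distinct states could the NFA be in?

0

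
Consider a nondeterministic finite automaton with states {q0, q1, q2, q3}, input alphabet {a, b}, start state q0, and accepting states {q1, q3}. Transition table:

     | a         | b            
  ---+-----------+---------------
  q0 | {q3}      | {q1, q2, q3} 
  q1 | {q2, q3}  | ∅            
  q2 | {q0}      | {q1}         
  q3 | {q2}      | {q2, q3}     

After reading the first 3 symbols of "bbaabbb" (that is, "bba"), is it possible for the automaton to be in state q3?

Yes

Start in {q0}.
Read 'b': q0→{q1, q2, q3}; now {q1, q2, q3}.
Read 'b': q1→∅, q2→{q1}, q3→{q2, q3}; now {q1, q2, q3}.
Read 'a': q1→{q2, q3}, q2→{q0}, q3→{q2}; now {q0, q2, q3}.
State q3 is in {q0, q2, q3}.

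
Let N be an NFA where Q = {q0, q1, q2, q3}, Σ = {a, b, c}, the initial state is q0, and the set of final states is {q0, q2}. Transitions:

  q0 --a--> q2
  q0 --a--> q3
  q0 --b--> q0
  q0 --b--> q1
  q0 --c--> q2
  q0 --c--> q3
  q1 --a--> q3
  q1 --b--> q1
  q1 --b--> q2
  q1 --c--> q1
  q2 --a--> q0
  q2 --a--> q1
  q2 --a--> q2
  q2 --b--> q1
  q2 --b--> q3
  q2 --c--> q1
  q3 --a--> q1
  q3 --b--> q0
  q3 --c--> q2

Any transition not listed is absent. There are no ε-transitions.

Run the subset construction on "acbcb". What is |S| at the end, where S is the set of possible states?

3

Start in {q0}.
Read 'a': q0→{q2, q3}; now {q2, q3}.
Read 'c': q2→{q1}, q3→{q2}; now {q1, q2}.
Read 'b': q1→{q1, q2}, q2→{q1, q3}; now {q1, q2, q3}.
Read 'c': q1→{q1}, q2→{q1}, q3→{q2}; now {q1, q2}.
Read 'b': q1→{q1, q2}, q2→{q1, q3}; now {q1, q2, q3}.
That set has 3 states.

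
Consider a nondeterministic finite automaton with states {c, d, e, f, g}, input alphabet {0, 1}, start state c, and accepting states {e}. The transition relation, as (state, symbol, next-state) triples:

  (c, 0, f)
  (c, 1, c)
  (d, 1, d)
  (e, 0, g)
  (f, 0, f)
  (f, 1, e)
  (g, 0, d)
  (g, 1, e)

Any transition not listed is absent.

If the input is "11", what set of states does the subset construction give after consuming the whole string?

{c}

Start in {c}.
Read '1': {c} → {c}.
Read '1': {c} → {c}.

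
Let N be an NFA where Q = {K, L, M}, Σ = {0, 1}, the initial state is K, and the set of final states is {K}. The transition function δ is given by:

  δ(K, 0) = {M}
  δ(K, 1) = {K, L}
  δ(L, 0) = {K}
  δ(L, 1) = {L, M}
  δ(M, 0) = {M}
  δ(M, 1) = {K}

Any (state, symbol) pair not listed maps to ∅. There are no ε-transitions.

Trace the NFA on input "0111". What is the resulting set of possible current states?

Start in {K}.
Read '0': {K} → {M}.
Read '1': {M} → {K}.
Read '1': {K} → {K, L}.
Read '1': {K, L} → {K, L, M}.

{K, L, M}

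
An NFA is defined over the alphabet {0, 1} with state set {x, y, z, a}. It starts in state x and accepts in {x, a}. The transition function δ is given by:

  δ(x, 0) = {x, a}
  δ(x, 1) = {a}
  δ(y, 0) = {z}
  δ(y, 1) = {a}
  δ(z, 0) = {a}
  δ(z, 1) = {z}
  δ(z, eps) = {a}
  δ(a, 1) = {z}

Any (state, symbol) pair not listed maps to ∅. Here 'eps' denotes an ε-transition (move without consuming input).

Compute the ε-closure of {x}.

{x}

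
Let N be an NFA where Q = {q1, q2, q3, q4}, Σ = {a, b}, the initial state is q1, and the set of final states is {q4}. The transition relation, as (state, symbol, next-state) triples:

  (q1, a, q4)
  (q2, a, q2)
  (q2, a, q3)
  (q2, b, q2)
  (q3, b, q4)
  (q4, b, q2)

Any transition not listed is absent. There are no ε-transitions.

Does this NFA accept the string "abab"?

Start in {q1}.
Read 'a': {q1} → {q4}.
Read 'b': {q4} → {q2}.
Read 'a': {q2} → {q2, q3}.
Read 'b': {q2, q3} → {q2, q4}.
The final set {q2, q4} contains the accepting state q4.

Yes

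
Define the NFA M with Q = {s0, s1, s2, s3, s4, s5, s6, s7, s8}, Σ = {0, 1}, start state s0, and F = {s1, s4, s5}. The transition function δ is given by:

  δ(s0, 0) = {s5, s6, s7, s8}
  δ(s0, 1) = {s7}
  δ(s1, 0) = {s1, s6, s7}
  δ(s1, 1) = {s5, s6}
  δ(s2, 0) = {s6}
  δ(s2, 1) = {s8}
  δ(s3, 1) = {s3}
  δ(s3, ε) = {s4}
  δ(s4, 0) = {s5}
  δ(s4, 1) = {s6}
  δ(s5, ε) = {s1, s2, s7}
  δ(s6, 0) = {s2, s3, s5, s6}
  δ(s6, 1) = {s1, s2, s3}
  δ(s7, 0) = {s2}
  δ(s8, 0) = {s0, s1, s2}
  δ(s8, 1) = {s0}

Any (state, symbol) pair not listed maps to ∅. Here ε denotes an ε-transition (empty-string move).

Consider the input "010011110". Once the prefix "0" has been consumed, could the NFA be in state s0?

No

Start in {s0}.
Read '0': s0→{s5, s6, s7, s8}; union {s5, s6, s7, s8}; ε-closure = {s1, s2, s5, s6, s7, s8}.
State s0 is not in {s1, s2, s5, s6, s7, s8}.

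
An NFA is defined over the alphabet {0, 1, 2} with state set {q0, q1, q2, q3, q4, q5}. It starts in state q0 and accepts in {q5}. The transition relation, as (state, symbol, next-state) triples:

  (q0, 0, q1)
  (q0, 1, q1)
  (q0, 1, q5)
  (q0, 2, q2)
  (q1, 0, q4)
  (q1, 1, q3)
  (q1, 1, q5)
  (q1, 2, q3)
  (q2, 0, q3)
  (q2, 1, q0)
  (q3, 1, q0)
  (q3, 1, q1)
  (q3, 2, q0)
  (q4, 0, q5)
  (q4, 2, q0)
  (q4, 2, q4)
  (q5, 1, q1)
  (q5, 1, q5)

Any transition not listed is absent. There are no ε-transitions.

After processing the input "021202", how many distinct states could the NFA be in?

1

Start in {q0}.
Read '0': {q0} → {q1}.
Read '2': {q1} → {q3}.
Read '1': {q3} → {q0, q1}.
Read '2': {q0, q1} → {q2, q3}.
Read '0': {q2, q3} → {q3}.
Read '2': {q3} → {q0}.
That set has 1 state.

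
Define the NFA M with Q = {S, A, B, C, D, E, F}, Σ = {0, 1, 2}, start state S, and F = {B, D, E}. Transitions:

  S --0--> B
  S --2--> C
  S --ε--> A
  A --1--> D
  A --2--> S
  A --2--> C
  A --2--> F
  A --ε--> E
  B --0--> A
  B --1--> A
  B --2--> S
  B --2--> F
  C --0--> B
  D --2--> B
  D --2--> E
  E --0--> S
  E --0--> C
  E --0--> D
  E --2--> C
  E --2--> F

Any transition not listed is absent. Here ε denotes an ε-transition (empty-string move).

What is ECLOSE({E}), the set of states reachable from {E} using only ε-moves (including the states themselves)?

{E}

Begin with {E}.
No ε-moves leave this set, so the closure equals the set itself.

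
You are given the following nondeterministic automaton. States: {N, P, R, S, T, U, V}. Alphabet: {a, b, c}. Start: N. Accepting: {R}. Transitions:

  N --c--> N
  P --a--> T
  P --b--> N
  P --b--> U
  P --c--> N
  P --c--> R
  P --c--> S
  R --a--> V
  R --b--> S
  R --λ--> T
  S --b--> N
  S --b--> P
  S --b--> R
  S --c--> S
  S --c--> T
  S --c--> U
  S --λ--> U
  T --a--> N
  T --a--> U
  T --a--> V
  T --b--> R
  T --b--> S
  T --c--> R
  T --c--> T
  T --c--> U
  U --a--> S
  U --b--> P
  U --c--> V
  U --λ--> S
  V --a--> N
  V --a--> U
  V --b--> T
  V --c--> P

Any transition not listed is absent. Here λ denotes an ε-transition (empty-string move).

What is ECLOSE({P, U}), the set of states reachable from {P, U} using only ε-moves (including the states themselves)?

Begin with {P, U}.
ε-move U → S; add S.

{P, S, U}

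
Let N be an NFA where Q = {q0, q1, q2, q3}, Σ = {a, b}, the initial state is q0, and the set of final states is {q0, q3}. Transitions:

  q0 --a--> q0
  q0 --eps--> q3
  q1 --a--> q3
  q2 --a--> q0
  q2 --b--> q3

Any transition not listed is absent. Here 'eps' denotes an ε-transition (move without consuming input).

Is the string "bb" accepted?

Start: ε-closure({q0}) = {q0, q3}.
Read 'b': {q0, q3} → ∅.
The set is empty and remains empty for the remaining 1 symbol.
The final set ∅ contains no accepting state.

No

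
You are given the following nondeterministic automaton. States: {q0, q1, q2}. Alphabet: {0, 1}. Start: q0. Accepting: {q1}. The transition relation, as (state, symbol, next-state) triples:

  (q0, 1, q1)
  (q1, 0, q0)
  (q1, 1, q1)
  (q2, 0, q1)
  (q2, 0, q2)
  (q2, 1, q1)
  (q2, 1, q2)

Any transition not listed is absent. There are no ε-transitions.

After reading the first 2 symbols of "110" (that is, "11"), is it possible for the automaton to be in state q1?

Yes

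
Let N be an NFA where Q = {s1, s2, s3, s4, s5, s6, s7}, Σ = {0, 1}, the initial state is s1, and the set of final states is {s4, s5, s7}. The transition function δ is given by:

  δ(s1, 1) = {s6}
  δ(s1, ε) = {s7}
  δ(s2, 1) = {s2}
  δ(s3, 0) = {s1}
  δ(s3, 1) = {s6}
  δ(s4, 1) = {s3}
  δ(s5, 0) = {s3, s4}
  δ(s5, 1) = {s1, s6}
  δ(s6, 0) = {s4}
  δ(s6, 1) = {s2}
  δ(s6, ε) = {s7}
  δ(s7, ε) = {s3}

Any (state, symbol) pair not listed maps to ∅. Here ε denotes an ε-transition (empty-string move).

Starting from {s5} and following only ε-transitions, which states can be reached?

Begin with {s5}.
No ε-moves leave this set, so the closure equals the set itself.

{s5}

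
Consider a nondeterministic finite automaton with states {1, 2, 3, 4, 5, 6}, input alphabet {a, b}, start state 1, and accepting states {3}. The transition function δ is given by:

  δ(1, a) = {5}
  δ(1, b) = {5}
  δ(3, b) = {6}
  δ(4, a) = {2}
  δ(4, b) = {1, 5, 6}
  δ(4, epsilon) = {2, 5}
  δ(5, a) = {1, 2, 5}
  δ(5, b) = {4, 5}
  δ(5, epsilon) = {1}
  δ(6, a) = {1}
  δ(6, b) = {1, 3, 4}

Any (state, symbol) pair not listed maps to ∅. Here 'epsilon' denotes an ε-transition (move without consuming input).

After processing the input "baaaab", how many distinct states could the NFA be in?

4

Start in {1}.
Read 'b': 1→{5}; union {5}; ε-closure = {1, 5}.
Read 'a': 1→{5}, 5→{1, 2, 5}; now {1, 2, 5}.
Read 'a': 1→{5}, 2→∅, 5→{1, 2, 5}; now {1, 2, 5}.
Read 'a': 1→{5}, 2→∅, 5→{1, 2, 5}; now {1, 2, 5}.
Read 'a': 1→{5}, 2→∅, 5→{1, 2, 5}; now {1, 2, 5}.
Read 'b': 1→{5}, 2→∅, 5→{4, 5}; union {4, 5}; ε-closure = {1, 2, 4, 5}.
That set has 4 states.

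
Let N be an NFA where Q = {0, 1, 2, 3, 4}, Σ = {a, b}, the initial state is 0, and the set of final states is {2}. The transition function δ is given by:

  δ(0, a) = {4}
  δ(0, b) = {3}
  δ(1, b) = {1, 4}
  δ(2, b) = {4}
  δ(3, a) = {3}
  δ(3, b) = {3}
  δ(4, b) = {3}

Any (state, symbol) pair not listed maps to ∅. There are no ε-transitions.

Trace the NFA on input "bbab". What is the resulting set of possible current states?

Start in {0}.
Read 'b': {0} → {3}.
Read 'b': {3} → {3}.
Read 'a': {3} → {3}.
Read 'b': {3} → {3}.

{3}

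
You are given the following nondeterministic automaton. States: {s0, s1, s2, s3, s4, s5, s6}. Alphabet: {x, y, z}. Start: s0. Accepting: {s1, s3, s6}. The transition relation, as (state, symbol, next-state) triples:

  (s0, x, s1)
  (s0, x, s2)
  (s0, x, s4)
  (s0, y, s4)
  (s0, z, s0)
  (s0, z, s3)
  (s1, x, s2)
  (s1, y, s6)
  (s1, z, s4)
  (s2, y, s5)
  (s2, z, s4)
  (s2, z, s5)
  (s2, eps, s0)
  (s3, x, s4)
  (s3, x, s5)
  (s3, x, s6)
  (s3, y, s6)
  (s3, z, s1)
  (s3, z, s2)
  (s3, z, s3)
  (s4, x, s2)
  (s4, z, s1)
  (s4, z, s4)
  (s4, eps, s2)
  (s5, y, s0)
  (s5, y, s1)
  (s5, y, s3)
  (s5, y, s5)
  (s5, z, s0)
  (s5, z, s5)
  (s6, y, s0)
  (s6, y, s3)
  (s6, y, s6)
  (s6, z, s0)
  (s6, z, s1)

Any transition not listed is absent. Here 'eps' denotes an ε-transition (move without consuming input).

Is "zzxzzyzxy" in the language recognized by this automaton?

Start in {s0}.
Read 'z': s0→{s0, s3}; now {s0, s3}.
Read 'z': s0→{s0, s3}, s3→{s1, s2, s3}; now {s0, s1, s2, s3}.
Read 'x': s0→{s1, s2, s4}, s1→{s2}, s2→∅, s3→{s4, s5, s6}; union {s1, s2, s4, s5, s6}; ε-closure = {s0, s1, s2, s4, s5, s6}.
Read 'z': s0→{s0, s3}, s1→{s4}, s2→{s4, s5}, s4→{s1, s4}, s5→{s0, s5}, s6→{s0, s1}; union {s0, s1, s3, s4, s5}; ε-closure = {s0, s1, s2, s3, s4, s5}.
Read 'z': s0→{s0, s3}, s1→{s4}, s2→{s4, s5}, s3→{s1, s2, s3}, s4→{s1, s4}, s5→{s0, s5}; now {s0, s1, s2, s3, s4, s5}.
Read 'y': s0→{s4}, s1→{s6}, s2→{s5}, s3→{s6}, s4→∅, s5→{s0, s1, s3, s5}; union {s0, s1, s3, s4, s5, s6}; ε-closure = {s0, s1, s2, s3, s4, s5, s6}.
Read 'z': s0→{s0, s3}, s1→{s4}, s2→{s4, s5}, s3→{s1, s2, s3}, s4→{s1, s4}, s5→{s0, s5}, s6→{s0, s1}; now {s0, s1, s2, s3, s4, s5}.
Read 'x': s0→{s1, s2, s4}, s1→{s2}, s2→∅, s3→{s4, s5, s6}, s4→{s2}, s5→∅; union {s1, s2, s4, s5, s6}; ε-closure = {s0, s1, s2, s4, s5, s6}.
Read 'y': s0→{s4}, s1→{s6}, s2→{s5}, s4→∅, s5→{s0, s1, s3, s5}, s6→{s0, s3, s6}; union {s0, s1, s3, s4, s5, s6}; ε-closure = {s0, s1, s2, s3, s4, s5, s6}.
The final set {s0, s1, s2, s3, s4, s5, s6} contains the accepting states s1, s3, s6.

Yes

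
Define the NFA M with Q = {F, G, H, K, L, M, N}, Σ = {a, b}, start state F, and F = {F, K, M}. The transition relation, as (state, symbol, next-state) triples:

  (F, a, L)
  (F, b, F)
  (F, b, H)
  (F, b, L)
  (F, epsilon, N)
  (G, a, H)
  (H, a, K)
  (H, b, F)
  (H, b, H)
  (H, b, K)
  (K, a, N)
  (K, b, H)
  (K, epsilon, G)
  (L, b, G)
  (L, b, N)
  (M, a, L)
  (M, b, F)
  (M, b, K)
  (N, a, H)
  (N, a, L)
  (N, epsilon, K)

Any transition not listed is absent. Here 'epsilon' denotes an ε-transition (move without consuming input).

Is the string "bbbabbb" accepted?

Yes

Start: ε-closure({F}) = {F, G, K, N}.
Read 'b': F→{F, H, L}, G→∅, K→{H}, N→∅; union {F, H, L}; ε-closure = {F, G, H, K, L, N}.
Read 'b': F→{F, H, L}, G→∅, H→{F, H, K}, K→{H}, L→{G, N}, N→∅; now {F, G, H, K, L, N}.
Read 'b': F→{F, H, L}, G→∅, H→{F, H, K}, K→{H}, L→{G, N}, N→∅; now {F, G, H, K, L, N}.
Read 'a': F→{L}, G→{H}, H→{K}, K→{N}, L→∅, N→{H, L}; union {H, K, L, N}; ε-closure = {G, H, K, L, N}.
Read 'b': G→∅, H→{F, H, K}, K→{H}, L→{G, N}, N→∅; now {F, G, H, K, N}.
Read 'b': F→{F, H, L}, G→∅, H→{F, H, K}, K→{H}, N→∅; union {F, H, K, L}; ε-closure = {F, G, H, K, L, N}.
Read 'b': F→{F, H, L}, G→∅, H→{F, H, K}, K→{H}, L→{G, N}, N→∅; now {F, G, H, K, L, N}.
The final set {F, G, H, K, L, N} contains the accepting states F, K.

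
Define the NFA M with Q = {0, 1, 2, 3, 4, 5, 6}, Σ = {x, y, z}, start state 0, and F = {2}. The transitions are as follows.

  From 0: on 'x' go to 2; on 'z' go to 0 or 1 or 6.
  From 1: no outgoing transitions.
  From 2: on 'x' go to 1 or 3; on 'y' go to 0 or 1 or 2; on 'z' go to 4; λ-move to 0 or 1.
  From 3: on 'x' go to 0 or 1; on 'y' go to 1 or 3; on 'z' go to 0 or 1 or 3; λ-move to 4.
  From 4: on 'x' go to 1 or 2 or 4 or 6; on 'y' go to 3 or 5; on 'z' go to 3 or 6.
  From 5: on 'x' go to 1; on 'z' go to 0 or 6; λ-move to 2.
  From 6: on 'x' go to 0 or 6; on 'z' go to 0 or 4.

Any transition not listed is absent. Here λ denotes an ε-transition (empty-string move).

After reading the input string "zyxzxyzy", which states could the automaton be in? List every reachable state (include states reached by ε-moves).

∅

Start in {0}.
Read 'z': 0→{0, 1, 6}; now {0, 1, 6}.
Read 'y': 0→∅, 1→∅, 6→∅; now ∅.
The set is empty and remains empty for the remaining 6 symbols.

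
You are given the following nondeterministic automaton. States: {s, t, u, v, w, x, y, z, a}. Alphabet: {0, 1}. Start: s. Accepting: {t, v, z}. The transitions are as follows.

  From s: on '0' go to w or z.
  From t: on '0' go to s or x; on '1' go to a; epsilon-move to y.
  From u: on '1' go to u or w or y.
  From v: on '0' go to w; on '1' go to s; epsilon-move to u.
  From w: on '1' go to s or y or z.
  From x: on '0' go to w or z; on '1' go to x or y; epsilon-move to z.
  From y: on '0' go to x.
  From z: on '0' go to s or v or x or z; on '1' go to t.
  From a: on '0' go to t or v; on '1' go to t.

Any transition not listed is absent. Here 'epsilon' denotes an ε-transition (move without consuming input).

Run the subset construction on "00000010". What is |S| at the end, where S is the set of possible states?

Start in {s}.
Read '0': s→{w, z}; now {w, z}.
Read '0': w→∅, z→{s, v, x, z}; union {s, v, x, z}; ε-closure = {s, u, v, x, z}.
Read '0': s→{w, z}, u→∅, v→{w}, x→{w, z}, z→{s, v, x, z}; union {s, v, w, x, z}; ε-closure = {s, u, v, w, x, z}.
Read '0': s→{w, z}, u→∅, v→{w}, w→∅, x→{w, z}, z→{s, v, x, z}; union {s, v, w, x, z}; ε-closure = {s, u, v, w, x, z}.
Read '0': s→{w, z}, u→∅, v→{w}, w→∅, x→{w, z}, z→{s, v, x, z}; union {s, v, w, x, z}; ε-closure = {s, u, v, w, x, z}.
Read '0': s→{w, z}, u→∅, v→{w}, w→∅, x→{w, z}, z→{s, v, x, z}; union {s, v, w, x, z}; ε-closure = {s, u, v, w, x, z}.
Read '1': s→∅, u→{u, w, y}, v→{s}, w→{s, y, z}, x→{x, y}, z→{t}; now {s, t, u, w, x, y, z}.
Read '0': s→{w, z}, t→{s, x}, u→∅, w→∅, x→{w, z}, y→{x}, z→{s, v, x, z}; union {s, v, w, x, z}; ε-closure = {s, u, v, w, x, z}.
That set has 6 states.

6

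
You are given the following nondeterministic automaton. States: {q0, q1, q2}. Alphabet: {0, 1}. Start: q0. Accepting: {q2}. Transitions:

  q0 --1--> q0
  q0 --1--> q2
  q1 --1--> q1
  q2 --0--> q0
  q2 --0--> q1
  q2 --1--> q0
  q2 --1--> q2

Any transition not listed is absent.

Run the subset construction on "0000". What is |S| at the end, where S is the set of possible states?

Start in {q0}.
Read '0': q0→∅; now ∅.
The set is empty and remains empty for the remaining 3 symbols.
That set has 0 states.

0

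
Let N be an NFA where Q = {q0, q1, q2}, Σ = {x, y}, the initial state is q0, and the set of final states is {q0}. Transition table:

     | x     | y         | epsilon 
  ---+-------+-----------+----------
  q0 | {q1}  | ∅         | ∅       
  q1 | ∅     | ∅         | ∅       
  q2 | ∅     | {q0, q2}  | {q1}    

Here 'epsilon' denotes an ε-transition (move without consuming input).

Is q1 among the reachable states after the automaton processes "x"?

Start in {q0}.
Read 'x': {q0} → {q1}.
State q1 is in {q1}.

Yes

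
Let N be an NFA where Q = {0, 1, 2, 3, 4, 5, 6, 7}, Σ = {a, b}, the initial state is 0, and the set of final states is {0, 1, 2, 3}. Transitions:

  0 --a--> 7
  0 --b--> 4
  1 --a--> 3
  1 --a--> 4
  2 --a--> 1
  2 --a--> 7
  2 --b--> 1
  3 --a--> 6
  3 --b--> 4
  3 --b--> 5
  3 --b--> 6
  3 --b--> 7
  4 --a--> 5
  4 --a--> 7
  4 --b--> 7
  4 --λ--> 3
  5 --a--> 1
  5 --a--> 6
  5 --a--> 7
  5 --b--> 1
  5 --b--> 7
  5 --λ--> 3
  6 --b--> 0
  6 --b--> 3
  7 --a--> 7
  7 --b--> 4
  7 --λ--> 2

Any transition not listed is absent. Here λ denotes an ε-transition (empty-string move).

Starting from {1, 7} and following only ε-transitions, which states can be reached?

{1, 2, 7}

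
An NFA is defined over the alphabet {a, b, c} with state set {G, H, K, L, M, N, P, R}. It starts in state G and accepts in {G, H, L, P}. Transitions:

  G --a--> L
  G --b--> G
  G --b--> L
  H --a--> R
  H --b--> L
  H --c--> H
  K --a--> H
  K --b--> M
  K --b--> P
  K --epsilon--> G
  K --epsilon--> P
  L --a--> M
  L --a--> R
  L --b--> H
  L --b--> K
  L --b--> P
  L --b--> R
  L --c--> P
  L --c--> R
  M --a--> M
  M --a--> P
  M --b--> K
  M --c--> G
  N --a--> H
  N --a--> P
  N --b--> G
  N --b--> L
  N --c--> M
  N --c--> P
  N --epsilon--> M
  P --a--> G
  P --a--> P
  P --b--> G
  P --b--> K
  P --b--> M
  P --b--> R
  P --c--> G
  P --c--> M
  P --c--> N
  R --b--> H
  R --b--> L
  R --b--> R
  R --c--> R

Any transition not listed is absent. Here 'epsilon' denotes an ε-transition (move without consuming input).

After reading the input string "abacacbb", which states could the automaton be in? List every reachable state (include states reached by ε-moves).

{G, H, K, L, M, P, R}

Start in {G}.
Read 'a': G→{L}; now {L}.
Read 'b': L→{H, K, P, R}; union {H, K, P, R}; ε-closure = {G, H, K, P, R}.
Read 'a': G→{L}, H→{R}, K→{H}, P→{G, P}, R→∅; now {G, H, L, P, R}.
Read 'c': G→∅, H→{H}, L→{P, R}, P→{G, M, N}, R→{R}; now {G, H, M, N, P, R}.
Read 'a': G→{L}, H→{R}, M→{M, P}, N→{H, P}, P→{G, P}, R→∅; now {G, H, L, M, P, R}.
Read 'c': G→∅, H→{H}, L→{P, R}, M→{G}, P→{G, M, N}, R→{R}; now {G, H, M, N, P, R}.
Read 'b': G→{G, L}, H→{L}, M→{K}, N→{G, L}, P→{G, K, M, R}, R→{H, L, R}; union {G, H, K, L, M, R}; ε-closure = {G, H, K, L, M, P, R}.
Read 'b': G→{G, L}, H→{L}, K→{M, P}, L→{H, K, P, R}, M→{K}, P→{G, K, M, R}, R→{H, L, R}; now {G, H, K, L, M, P, R}.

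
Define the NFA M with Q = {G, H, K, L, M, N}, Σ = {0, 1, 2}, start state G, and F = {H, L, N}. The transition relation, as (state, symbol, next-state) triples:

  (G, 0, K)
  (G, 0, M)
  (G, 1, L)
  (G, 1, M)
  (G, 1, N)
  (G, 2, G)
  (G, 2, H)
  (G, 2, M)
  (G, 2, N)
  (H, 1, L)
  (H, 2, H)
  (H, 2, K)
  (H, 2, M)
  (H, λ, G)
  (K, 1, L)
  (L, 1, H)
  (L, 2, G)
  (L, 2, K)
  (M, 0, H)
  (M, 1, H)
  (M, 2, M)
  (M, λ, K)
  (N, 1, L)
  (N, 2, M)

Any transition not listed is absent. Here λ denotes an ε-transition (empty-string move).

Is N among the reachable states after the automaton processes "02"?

Start in {G}.
Read '0': G→{K, M}; now {K, M}.
Read '2': K→∅, M→{M}; union {M}; ε-closure = {K, M}.
State N is not in {K, M}.

No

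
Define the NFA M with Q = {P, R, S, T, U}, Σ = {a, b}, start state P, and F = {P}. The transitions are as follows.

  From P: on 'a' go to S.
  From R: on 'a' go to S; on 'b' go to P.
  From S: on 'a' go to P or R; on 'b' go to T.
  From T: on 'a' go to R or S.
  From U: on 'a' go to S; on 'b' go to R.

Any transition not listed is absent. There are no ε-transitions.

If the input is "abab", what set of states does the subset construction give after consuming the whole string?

{P, T}

Start in {P}.
Read 'a': {P} → {S}.
Read 'b': {S} → {T}.
Read 'a': {T} → {R, S}.
Read 'b': {R, S} → {P, T}.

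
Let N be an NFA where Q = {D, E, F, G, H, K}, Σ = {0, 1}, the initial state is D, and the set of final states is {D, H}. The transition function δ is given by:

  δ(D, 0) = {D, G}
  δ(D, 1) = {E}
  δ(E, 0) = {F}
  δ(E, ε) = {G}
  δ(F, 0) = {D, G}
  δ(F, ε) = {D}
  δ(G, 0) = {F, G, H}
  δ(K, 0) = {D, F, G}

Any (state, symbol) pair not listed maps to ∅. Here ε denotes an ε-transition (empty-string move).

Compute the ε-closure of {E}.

{E, G}

Begin with {E}.
ε-move E → G; add G.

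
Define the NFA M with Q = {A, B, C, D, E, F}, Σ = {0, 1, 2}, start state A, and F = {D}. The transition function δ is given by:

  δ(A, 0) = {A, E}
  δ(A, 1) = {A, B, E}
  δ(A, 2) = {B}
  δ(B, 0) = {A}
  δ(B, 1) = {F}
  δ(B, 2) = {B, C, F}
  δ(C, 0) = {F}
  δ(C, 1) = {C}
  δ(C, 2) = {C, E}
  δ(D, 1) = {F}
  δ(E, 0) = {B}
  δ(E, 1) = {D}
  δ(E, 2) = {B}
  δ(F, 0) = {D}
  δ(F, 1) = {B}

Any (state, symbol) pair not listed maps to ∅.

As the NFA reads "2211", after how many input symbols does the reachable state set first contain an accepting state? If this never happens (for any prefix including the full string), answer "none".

none

Start in {A}.
Read '2': {A} → {B}.
Read '2': {B} → {B, C, F}.
Read '1': {B, C, F} → {B, C, F}.
Read '1': {B, C, F} → {B, C, F}.
No reachable set along the way intersects F.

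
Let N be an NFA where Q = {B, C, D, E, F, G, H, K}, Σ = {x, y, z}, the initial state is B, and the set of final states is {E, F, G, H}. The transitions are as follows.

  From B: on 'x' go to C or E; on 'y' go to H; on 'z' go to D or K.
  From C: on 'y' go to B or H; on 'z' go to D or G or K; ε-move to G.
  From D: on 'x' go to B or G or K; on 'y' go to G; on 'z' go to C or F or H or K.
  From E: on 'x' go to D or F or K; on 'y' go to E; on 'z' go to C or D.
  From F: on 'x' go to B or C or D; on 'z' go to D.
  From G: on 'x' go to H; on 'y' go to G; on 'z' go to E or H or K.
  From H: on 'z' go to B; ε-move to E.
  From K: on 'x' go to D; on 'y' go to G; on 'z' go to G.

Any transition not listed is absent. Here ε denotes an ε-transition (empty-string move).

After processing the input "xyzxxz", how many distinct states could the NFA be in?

8

Start in {B}.
Read 'x': {B} → {C, E, G}.
Read 'y': {C, E, G} → {B, E, G, H}.
Read 'z': {B, E, G, H} → {B, C, D, E, G, H, K}.
Read 'x': {B, C, D, E, G, H, K} → {B, C, D, E, F, G, H, K}.
Read 'x': {B, C, D, E, F, G, H, K} → {B, C, D, E, F, G, H, K}.
Read 'z': {B, C, D, E, F, G, H, K} → {B, C, D, E, F, G, H, K}.
That set has 8 states.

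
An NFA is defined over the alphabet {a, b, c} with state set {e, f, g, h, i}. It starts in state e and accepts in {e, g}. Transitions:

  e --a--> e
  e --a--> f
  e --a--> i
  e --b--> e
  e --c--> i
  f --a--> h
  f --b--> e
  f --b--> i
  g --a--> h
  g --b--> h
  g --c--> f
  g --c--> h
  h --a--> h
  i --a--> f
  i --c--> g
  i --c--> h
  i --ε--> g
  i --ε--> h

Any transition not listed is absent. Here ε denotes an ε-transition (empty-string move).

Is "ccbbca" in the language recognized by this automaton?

No

Start in {e}.
Read 'c': {e} → {g, h, i}.
Read 'c': {g, h, i} → {f, g, h}.
Read 'b': {f, g, h} → {e, g, h, i}.
Read 'b': {e, g, h, i} → {e, h}.
Read 'c': {e, h} → {g, h, i}.
Read 'a': {g, h, i} → {f, h}.
The final set {f, h} contains no accepting state.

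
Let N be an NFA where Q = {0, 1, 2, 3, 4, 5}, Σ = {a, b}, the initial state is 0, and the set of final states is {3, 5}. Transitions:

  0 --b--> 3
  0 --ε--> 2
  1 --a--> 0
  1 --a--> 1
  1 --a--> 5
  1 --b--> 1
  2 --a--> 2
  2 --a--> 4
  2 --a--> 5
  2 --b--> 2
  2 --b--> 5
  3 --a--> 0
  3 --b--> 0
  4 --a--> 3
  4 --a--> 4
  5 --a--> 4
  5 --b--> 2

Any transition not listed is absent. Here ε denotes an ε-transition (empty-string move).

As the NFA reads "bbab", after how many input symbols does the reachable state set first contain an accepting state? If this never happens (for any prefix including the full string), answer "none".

Start: ε-closure({0}) = {0, 2}.
Read 'b': 0→{3}, 2→{2, 5}; now {2, 3, 5}.
None of the earlier sets intersect F, but {2, 3, 5} does.

1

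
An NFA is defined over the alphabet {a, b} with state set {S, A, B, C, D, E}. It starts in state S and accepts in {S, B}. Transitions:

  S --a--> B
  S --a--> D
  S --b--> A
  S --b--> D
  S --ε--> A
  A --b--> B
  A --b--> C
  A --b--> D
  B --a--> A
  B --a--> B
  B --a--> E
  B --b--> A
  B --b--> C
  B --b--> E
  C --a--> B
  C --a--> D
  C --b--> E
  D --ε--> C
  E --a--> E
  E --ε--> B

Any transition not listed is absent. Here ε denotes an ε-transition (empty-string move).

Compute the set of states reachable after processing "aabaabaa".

{A, B, C, D, E}

Start: ε-closure({S}) = {S, A}.
Read 'a': S→{B, D}, A→∅; union {B, D}; ε-closure = {B, C, D}.
Read 'a': B→{A, B, E}, C→{B, D}, D→∅; union {A, B, D, E}; ε-closure = {A, B, C, D, E}.
Read 'b': A→{B, C, D}, B→{A, C, E}, C→{E}, D→∅, E→∅; now {A, B, C, D, E}.
Read 'a': A→∅, B→{A, B, E}, C→{B, D}, D→∅, E→{E}; union {A, B, D, E}; ε-closure = {A, B, C, D, E}.
Read 'a': A→∅, B→{A, B, E}, C→{B, D}, D→∅, E→{E}; union {A, B, D, E}; ε-closure = {A, B, C, D, E}.
Read 'b': A→{B, C, D}, B→{A, C, E}, C→{E}, D→∅, E→∅; now {A, B, C, D, E}.
Read 'a': A→∅, B→{A, B, E}, C→{B, D}, D→∅, E→{E}; union {A, B, D, E}; ε-closure = {A, B, C, D, E}.
Read 'a': A→∅, B→{A, B, E}, C→{B, D}, D→∅, E→{E}; union {A, B, D, E}; ε-closure = {A, B, C, D, E}.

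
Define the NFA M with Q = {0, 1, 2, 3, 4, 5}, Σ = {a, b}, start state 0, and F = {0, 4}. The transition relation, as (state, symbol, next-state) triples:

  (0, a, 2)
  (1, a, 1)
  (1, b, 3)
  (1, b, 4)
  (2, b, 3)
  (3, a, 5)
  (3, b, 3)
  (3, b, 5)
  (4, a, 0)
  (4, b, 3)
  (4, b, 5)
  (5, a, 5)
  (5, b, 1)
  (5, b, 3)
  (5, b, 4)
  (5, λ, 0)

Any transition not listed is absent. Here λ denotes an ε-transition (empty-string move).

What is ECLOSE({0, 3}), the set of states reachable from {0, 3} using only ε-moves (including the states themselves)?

Begin with {0, 3}.
No ε-moves leave this set, so the closure equals the set itself.

{0, 3}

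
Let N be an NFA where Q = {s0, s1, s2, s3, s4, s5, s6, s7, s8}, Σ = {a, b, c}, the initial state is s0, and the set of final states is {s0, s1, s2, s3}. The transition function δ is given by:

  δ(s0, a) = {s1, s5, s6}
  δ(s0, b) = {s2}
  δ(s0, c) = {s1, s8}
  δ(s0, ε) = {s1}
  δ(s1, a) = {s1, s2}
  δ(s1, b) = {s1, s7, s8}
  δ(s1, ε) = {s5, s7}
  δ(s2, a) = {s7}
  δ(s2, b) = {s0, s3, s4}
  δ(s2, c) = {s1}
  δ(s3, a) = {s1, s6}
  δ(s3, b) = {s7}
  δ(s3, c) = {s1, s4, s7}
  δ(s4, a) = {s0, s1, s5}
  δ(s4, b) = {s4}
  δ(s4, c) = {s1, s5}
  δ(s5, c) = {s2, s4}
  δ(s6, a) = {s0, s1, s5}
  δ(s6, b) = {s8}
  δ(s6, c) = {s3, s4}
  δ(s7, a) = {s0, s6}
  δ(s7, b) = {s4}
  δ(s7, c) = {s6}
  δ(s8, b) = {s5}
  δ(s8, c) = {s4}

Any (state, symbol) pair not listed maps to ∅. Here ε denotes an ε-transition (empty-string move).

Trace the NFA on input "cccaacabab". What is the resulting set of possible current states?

Start: ε-closure({s0}) = {s0, s1, s5, s7}.
Read 'c': s0→{s1, s8}, s1→∅, s5→{s2, s4}, s7→{s6}; union {s1, s2, s4, s6, s8}; ε-closure = {s1, s2, s4, s5, s6, s7, s8}.
Read 'c': s1→∅, s2→{s1}, s4→{s1, s5}, s5→{s2, s4}, s6→{s3, s4}, s7→{s6}, s8→{s4}; union {s1, s2, s3, s4, s5, s6}; ε-closure = {s1, s2, s3, s4, s5, s6, s7}.
Read 'c': s1→∅, s2→{s1}, s3→{s1, s4, s7}, s4→{s1, s5}, s5→{s2, s4}, s6→{s3, s4}, s7→{s6}; now {s1, s2, s3, s4, s5, s6, s7}.
Read 'a': s1→{s1, s2}, s2→{s7}, s3→{s1, s6}, s4→{s0, s1, s5}, s5→∅, s6→{s0, s1, s5}, s7→{s0, s6}; now {s0, s1, s2, s5, s6, s7}.
Read 'a': s0→{s1, s5, s6}, s1→{s1, s2}, s2→{s7}, s5→∅, s6→{s0, s1, s5}, s7→{s0, s6}; now {s0, s1, s2, s5, s6, s7}.
Read 'c': s0→{s1, s8}, s1→∅, s2→{s1}, s5→{s2, s4}, s6→{s3, s4}, s7→{s6}; union {s1, s2, s3, s4, s6, s8}; ε-closure = {s1, s2, s3, s4, s5, s6, s7, s8}.
Read 'a': s1→{s1, s2}, s2→{s7}, s3→{s1, s6}, s4→{s0, s1, s5}, s5→∅, s6→{s0, s1, s5}, s7→{s0, s6}, s8→∅; now {s0, s1, s2, s5, s6, s7}.
Read 'b': s0→{s2}, s1→{s1, s7, s8}, s2→{s0, s3, s4}, s5→∅, s6→{s8}, s7→{s4}; union {s0, s1, s2, s3, s4, s7, s8}; ε-closure = {s0, s1, s2, s3, s4, s5, s7, s8}.
Read 'a': s0→{s1, s5, s6}, s1→{s1, s2}, s2→{s7}, s3→{s1, s6}, s4→{s0, s1, s5}, s5→∅, s7→{s0, s6}, s8→∅; now {s0, s1, s2, s5, s6, s7}.
Read 'b': s0→{s2}, s1→{s1, s7, s8}, s2→{s0, s3, s4}, s5→∅, s6→{s8}, s7→{s4}; union {s0, s1, s2, s3, s4, s7, s8}; ε-closure = {s0, s1, s2, s3, s4, s5, s7, s8}.

{s0, s1, s2, s3, s4, s5, s7, s8}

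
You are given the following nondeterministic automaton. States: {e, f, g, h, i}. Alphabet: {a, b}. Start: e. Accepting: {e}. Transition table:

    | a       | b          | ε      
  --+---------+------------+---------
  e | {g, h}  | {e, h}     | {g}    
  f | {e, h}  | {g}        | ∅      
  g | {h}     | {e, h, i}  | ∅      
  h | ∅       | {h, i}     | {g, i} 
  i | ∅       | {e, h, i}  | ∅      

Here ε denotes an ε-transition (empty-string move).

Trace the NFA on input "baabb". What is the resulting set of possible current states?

Start: ε-closure({e}) = {e, g}.
Read 'b': {e, g} → {e, g, h, i}.
Read 'a': {e, g, h, i} → {g, h, i}.
Read 'a': {g, h, i} → {g, h, i}.
Read 'b': {g, h, i} → {e, g, h, i}.
Read 'b': {e, g, h, i} → {e, g, h, i}.

{e, g, h, i}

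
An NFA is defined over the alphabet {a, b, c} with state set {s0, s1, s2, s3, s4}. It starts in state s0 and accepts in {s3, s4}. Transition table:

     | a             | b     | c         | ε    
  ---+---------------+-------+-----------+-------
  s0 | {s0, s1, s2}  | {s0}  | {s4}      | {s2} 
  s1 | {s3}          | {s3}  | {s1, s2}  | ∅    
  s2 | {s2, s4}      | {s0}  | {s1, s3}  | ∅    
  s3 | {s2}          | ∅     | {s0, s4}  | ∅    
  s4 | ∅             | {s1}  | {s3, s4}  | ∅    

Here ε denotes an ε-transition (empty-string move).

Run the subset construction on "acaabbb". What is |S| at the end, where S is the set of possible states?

2

Start: ε-closure({s0}) = {s0, s2}.
Read 'a': {s0, s2} → {s0, s1, s2, s4}.
Read 'c': {s0, s1, s2, s4} → {s1, s2, s3, s4}.
Read 'a': {s1, s2, s3, s4} → {s2, s3, s4}.
Read 'a': {s2, s3, s4} → {s2, s4}.
Read 'b': {s2, s4} → {s0, s1, s2}.
Read 'b': {s0, s1, s2} → {s0, s2, s3}.
Read 'b': {s0, s2, s3} → {s0, s2}.
That set has 2 states.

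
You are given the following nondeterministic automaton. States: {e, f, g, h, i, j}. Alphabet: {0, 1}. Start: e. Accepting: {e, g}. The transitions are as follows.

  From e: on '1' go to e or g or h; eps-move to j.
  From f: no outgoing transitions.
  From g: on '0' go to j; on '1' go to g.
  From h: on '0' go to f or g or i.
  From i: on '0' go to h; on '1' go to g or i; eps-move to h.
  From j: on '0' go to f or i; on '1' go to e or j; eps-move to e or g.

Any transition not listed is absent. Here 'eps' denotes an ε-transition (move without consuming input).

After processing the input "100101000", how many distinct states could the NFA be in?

6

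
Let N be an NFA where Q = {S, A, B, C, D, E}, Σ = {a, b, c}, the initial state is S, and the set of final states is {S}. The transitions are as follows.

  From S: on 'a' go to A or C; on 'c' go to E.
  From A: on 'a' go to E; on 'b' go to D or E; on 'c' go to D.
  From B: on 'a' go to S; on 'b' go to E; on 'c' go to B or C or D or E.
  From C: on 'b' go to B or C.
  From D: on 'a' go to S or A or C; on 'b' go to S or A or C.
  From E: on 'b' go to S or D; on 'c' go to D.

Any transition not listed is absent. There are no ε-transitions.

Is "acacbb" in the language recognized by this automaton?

Yes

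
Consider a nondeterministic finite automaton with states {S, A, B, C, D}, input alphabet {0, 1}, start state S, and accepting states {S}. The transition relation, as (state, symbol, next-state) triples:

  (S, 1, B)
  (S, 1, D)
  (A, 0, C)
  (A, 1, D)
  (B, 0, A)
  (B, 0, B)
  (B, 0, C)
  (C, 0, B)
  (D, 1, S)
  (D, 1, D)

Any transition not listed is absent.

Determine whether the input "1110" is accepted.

Start in {S}.
Read '1': {S} → {B, D}.
Read '1': {B, D} → {S, D}.
Read '1': {S, D} → {S, B, D}.
Read '0': {S, B, D} → {A, B, C}.
The final set {A, B, C} contains no accepting state.

No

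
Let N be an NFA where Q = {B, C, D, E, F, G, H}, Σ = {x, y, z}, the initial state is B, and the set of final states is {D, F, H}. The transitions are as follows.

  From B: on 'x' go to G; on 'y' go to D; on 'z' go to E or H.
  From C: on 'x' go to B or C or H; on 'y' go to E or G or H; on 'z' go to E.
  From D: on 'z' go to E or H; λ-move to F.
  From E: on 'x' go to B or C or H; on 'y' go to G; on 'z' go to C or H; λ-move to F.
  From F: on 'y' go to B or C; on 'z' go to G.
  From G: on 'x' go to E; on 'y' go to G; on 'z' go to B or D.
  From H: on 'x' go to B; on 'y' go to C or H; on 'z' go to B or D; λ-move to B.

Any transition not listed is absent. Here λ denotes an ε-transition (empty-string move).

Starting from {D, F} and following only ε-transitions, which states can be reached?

{D, F}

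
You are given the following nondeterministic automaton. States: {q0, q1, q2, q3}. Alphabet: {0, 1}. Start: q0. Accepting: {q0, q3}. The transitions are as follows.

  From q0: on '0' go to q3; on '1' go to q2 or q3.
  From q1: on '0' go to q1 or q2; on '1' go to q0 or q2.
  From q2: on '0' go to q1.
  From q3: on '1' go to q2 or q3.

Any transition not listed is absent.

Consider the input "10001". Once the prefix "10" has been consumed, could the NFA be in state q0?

No

Start in {q0}.
Read '1': {q0} → {q2, q3}.
Read '0': {q2, q3} → {q1}.
State q0 is not in {q1}.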